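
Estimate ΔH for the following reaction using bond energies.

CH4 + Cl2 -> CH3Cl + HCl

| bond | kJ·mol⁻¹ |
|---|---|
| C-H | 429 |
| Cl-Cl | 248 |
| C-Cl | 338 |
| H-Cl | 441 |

Bonds broken (reactants):
  C-H: 4 × 429 = 1716
  Cl-Cl: 1 × 248 = 248
  Σ(broken) = 1964 kJ
Bonds formed (products):
  C-Cl: 1 × 338 = 338
  C-H: 3 × 429 = 1287
  H-Cl: 1 × 441 = 441
  Σ(formed) = 2066 kJ
ΔH = Σ(broken) − Σ(formed) = 1964 − 2066 = −102 kJ

ΔH ≈ −102 kJ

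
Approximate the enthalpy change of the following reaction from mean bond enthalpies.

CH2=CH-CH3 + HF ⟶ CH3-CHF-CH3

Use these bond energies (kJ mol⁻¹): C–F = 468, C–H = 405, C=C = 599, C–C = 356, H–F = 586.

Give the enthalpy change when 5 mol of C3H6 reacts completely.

Bonds broken (reactants):
  C–C: 1 × 356 = 356
  C–H: 6 × 405 = 2430
  C=C: 1 × 599 = 599
  H–F: 1 × 586 = 586
  Σ(broken) = 3971 kJ
Bonds formed (products):
  C–C: 2 × 356 = 712
  C–F: 1 × 468 = 468
  C–H: 7 × 405 = 2835
  Σ(formed) = 4015 kJ
ΔH = Σ(broken) − Σ(formed) = 3971 − 4015 = −44 kJ
For 5× the reaction as written: 5 × (−44) = −220 kJ

ΔH = −220 kJ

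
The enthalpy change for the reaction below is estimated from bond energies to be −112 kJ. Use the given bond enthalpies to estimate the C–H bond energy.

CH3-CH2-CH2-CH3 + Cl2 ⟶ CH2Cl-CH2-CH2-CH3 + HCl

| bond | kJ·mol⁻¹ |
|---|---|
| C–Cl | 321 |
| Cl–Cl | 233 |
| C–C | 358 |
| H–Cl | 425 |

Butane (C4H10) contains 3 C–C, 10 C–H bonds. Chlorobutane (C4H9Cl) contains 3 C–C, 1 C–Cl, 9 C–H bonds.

D(C–H) ≈ 401 kJ/mol

Let D be the C–H bond energy.
Σ(broken) = 3×358 + 10×D + 1×233 = 1307 + 10D
Σ(formed) = 3×358 + 1×321 + 9×D + 1×425 = 1820 + 9D
ΔH = Σ(broken) − Σ(formed) = (1307 + 10D) − (1820 + 9D) = −513 + D
Setting this equal to −112 kJ gives D = 401 kJ/mol.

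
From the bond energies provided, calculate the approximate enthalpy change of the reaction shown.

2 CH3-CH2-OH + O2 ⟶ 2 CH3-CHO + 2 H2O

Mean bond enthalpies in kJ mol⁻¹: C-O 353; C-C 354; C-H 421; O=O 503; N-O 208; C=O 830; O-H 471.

Bonds broken (reactants):
  C-C: 2 × 354 = 708
  C-H: 10 × 421 = 4210
  C-O: 2 × 353 = 706
  O-H: 2 × 471 = 942
  O=O: 1 × 503 = 503
  Σ(broken) = 7069 kJ
Bonds formed (products):
  C-C: 2 × 354 = 708
  C-H: 8 × 421 = 3368
  C=O: 2 × 830 = 1660
  O-H: 4 × 471 = 1884
  Σ(formed) = 7620 kJ
ΔH = Σ(broken) − Σ(formed) = 7069 − 7620 = −551 kJ

ΔH ≈ −551 kJ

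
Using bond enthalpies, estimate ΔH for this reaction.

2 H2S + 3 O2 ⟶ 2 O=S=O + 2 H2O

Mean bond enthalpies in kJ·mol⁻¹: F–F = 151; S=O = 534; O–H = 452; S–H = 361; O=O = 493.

Bonds broken (reactants):
  O=O: 3 × 493 = 1479
  S–H: 4 × 361 = 1444
  Σ(broken) = 2923 kJ
Bonds formed (products):
  O–H: 4 × 452 = 1808
  S=O: 4 × 534 = 2136
  Σ(formed) = 3944 kJ
ΔH = Σ(broken) − Σ(formed) = 2923 − 3944 = −1021 kJ

ΔH ≈ −1021 kJ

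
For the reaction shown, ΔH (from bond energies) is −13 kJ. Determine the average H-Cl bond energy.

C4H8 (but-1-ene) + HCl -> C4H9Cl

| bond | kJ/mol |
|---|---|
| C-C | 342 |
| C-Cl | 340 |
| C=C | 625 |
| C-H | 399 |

D(H-Cl) ≈ 443 kJ/mol

Let D be the H-Cl bond energy.
Σ(broken) = 2×342 + 8×399 + 1×625 + 1×D = 4501 + D
Σ(formed) = 3×342 + 1×340 + 9×399 = 4957
ΔH = Σ(broken) − Σ(formed) = (4501 + D) − (4957) = −456 + D
Setting this equal to −13 kJ gives D = 443 kJ/mol.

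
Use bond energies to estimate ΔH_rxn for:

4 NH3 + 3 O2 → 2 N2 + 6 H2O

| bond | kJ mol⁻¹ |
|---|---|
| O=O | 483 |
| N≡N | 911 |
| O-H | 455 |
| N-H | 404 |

ΔH ≈ −985 kJ

Bonds broken (reactants):
  N-H: 12 × 404 = 4848
  O=O: 3 × 483 = 1449
  Σ(broken) = 6297 kJ
Bonds formed (products):
  N≡N: 2 × 911 = 1822
  O-H: 12 × 455 = 5460
  Σ(formed) = 7282 kJ
ΔH = Σ(broken) − Σ(formed) = 6297 − 7282 = −985 kJ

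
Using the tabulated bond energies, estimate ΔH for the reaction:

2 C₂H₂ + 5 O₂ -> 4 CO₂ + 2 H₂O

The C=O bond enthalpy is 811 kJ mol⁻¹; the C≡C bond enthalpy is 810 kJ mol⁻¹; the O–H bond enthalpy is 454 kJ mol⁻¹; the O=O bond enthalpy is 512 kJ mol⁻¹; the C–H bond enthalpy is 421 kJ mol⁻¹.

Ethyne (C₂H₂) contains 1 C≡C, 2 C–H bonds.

ΔH ≈ −2440 kJ

Bonds broken (reactants):
  C≡C: 2 × 810 = 1620
  C–H: 4 × 421 = 1684
  O=O: 5 × 512 = 2560
  Σ(broken) = 5864 kJ
Bonds formed (products):
  C=O: 8 × 811 = 6488
  O–H: 4 × 454 = 1816
  Σ(formed) = 8304 kJ
ΔH = Σ(broken) − Σ(formed) = 5864 − 8304 = −2440 kJ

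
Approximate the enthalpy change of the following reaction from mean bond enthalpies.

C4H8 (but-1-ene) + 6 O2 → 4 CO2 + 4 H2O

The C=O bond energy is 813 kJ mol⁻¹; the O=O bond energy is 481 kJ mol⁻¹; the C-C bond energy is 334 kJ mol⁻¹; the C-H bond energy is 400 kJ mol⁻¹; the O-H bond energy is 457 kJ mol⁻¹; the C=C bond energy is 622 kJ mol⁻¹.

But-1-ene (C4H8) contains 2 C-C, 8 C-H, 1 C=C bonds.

Bonds broken (reactants):
  C-C: 2 × 334 = 668
  C-H: 8 × 400 = 3200
  C=C: 1 × 622 = 622
  O=O: 6 × 481 = 2886
  Σ(broken) = 7376 kJ
Bonds formed (products):
  C=O: 8 × 813 = 6504
  O-H: 8 × 457 = 3656
  Σ(formed) = 10160 kJ
ΔH = Σ(broken) − Σ(formed) = 7376 − 10160 = −2784 kJ

ΔH ≈ −2784 kJ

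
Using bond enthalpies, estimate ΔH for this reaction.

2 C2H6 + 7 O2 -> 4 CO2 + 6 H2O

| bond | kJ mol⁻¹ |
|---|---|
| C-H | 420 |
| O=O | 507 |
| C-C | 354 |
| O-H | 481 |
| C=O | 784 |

ΔH ≈ −2747 kJ

Bonds broken (reactants):
  C-C: 2 × 354 = 708
  C-H: 12 × 420 = 5040
  O=O: 7 × 507 = 3549
  Σ(broken) = 9297 kJ
Bonds formed (products):
  C=O: 8 × 784 = 6272
  O-H: 12 × 481 = 5772
  Σ(formed) = 12044 kJ
ΔH = Σ(broken) − Σ(formed) = 9297 − 12044 = −2747 kJ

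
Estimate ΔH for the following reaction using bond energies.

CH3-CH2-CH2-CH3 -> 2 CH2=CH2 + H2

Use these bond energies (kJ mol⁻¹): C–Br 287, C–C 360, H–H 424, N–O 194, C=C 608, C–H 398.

Bonds broken (reactants):
  C–C: 3 × 360 = 1080
  C–H: 10 × 398 = 3980
  Σ(broken) = 5060 kJ
Bonds formed (products):
  C–H: 8 × 398 = 3184
  C=C: 2 × 608 = 1216
  H–H: 1 × 424 = 424
  Σ(formed) = 4824 kJ
ΔH = Σ(broken) − Σ(formed) = 5060 − 4824 = +236 kJ

ΔH ≈ +236 kJ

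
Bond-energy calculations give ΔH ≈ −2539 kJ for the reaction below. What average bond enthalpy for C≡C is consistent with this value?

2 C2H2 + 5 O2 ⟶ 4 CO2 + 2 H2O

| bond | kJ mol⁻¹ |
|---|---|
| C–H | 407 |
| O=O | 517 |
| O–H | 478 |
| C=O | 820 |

D(C≡C) ≈ 860 kJ/mol

Let D be the C≡C bond energy.
Σ(broken) = 2×D + 4×407 + 5×517 = 4213 + 2D
Σ(formed) = 8×820 + 4×478 = 8472
ΔH = Σ(broken) − Σ(formed) = (4213 + 2D) − (8472) = −4259 + 2D
Setting this equal to −2539 kJ gives 2D = 1720, so D = 860 kJ/mol.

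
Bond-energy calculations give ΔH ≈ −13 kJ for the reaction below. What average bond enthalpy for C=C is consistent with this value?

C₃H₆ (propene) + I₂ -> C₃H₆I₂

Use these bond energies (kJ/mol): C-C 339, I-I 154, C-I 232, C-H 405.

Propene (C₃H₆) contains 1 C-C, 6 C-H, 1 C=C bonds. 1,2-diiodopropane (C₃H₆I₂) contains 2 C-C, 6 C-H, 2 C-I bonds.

Let D be the C=C bond energy.
Σ(broken) = 1×339 + 6×405 + 1×D + 1×154 = 2923 + D
Σ(formed) = 2×339 + 6×405 + 2×232 = 3572
ΔH = Σ(broken) − Σ(formed) = (2923 + D) − (3572) = −649 + D
Setting this equal to −13 kJ gives D = 636 kJ/mol.

D(C=C) ≈ 636 kJ/mol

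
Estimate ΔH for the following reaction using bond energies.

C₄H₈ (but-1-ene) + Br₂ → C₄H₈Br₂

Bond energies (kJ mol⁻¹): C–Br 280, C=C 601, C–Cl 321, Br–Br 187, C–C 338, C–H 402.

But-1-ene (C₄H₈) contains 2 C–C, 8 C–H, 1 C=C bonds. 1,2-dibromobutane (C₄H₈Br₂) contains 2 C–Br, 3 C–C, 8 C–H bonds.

Bonds broken (reactants):
  Br–Br: 1 × 187 = 187
  C–C: 2 × 338 = 676
  C–H: 8 × 402 = 3216
  C=C: 1 × 601 = 601
  Σ(broken) = 4680 kJ
Bonds formed (products):
  C–Br: 2 × 280 = 560
  C–C: 3 × 338 = 1014
  C–H: 8 × 402 = 3216
  Σ(formed) = 4790 kJ
ΔH = Σ(broken) − Σ(formed) = 4680 − 4790 = −110 kJ

ΔH ≈ −110 kJ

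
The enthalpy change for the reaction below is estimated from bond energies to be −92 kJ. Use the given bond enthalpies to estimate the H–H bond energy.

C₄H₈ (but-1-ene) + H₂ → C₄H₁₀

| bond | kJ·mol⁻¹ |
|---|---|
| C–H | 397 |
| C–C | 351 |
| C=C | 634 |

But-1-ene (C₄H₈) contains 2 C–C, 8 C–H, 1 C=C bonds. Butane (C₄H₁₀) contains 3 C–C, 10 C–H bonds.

Let D be the H–H bond energy.
Σ(broken) = 2×351 + 8×397 + 1×634 + 1×D = 4512 + D
Σ(formed) = 3×351 + 10×397 = 5023
ΔH = Σ(broken) − Σ(formed) = (4512 + D) − (5023) = −511 + D
Setting this equal to −92 kJ gives D = 419 kJ/mol.

D(H–H) ≈ 419 kJ/mol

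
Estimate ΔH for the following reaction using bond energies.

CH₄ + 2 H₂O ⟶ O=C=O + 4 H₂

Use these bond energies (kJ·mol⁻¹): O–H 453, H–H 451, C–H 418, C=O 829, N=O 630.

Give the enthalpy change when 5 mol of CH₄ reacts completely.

Bonds broken (reactants):
  C–H: 4 × 418 = 1672
  O–H: 4 × 453 = 1812
  Σ(broken) = 3484 kJ
Bonds formed (products):
  C=O: 2 × 829 = 1658
  H–H: 4 × 451 = 1804
  Σ(formed) = 3462 kJ
ΔH = Σ(broken) − Σ(formed) = 3484 − 3462 = +22 kJ
For 5× the reaction as written: 5 × (+22) = +110 kJ

ΔH = +110 kJ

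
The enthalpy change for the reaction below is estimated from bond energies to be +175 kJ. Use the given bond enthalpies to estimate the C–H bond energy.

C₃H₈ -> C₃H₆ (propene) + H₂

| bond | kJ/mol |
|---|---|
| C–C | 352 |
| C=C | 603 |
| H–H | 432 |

Let D be the C–H bond energy.
Σ(broken) = 2×352 + 8×D = 704 + 8D
Σ(formed) = 1×352 + 6×D + 1×603 + 1×432 = 1387 + 6D
ΔH = Σ(broken) − Σ(formed) = (704 + 8D) − (1387 + 6D) = −683 + 2D
Setting this equal to +175 kJ gives 2D = 858, so D = 429 kJ/mol.

D(C–H) ≈ 429 kJ/mol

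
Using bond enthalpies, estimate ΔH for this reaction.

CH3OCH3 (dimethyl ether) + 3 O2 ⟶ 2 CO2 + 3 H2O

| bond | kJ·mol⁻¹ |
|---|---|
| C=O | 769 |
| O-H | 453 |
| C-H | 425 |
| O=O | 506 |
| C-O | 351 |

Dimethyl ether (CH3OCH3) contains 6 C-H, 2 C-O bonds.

ΔH ≈ −1024 kJ

Bonds broken (reactants):
  C-H: 6 × 425 = 2550
  C-O: 2 × 351 = 702
  O=O: 3 × 506 = 1518
  Σ(broken) = 4770 kJ
Bonds formed (products):
  C=O: 4 × 769 = 3076
  O-H: 6 × 453 = 2718
  Σ(formed) = 5794 kJ
ΔH = Σ(broken) − Σ(formed) = 4770 − 5794 = −1024 kJ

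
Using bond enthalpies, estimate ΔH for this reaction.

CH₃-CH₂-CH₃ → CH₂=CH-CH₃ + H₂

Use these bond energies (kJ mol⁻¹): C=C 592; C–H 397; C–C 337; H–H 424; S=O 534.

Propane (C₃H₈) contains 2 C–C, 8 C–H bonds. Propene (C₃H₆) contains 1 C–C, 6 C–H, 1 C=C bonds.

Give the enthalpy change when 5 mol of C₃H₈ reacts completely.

ΔH = +575 kJ

Bonds broken (reactants):
  C–C: 2 × 337 = 674
  C–H: 8 × 397 = 3176
  Σ(broken) = 3850 kJ
Bonds formed (products):
  C–C: 1 × 337 = 337
  C–H: 6 × 397 = 2382
  C=C: 1 × 592 = 592
  H–H: 1 × 424 = 424
  Σ(formed) = 3735 kJ
ΔH = Σ(broken) − Σ(formed) = 3850 − 3735 = +115 kJ
For 5× the reaction as written: 5 × (+115) = +575 kJ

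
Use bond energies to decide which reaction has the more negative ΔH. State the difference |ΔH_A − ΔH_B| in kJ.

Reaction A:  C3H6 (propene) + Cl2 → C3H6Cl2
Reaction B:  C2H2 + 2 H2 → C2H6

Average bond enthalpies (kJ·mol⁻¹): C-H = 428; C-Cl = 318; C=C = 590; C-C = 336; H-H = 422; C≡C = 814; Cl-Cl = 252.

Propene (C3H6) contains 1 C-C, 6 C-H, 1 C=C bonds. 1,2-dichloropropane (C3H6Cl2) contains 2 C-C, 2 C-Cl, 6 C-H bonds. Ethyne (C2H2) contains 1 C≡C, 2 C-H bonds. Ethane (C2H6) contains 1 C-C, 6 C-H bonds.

Reaction B, by 260 kJ

Reaction A:
  Bonds broken (reactants):
    C-C: 1 × 336 = 336
    C-H: 6 × 428 = 2568
    C=C: 1 × 590 = 590
    Cl-Cl: 1 × 252 = 252
    Σ(broken) = 3746 kJ
  Bonds formed (products):
    C-C: 2 × 336 = 672
    C-Cl: 2 × 318 = 636
    C-H: 6 × 428 = 2568
    Σ(formed) = 3876 kJ
  ΔH_A = 3746 − 3876 = −130 kJ
Reaction B:
  Bonds broken (reactants):
    C≡C: 1 × 814 = 814
    C-H: 2 × 428 = 856
    H-H: 2 × 422 = 844
    Σ(broken) = 2514 kJ
  Bonds formed (products):
    C-C: 1 × 336 = 336
    C-H: 6 × 428 = 2568
    Σ(formed) = 2904 kJ
  ΔH_B = 2514 − 2904 = −390 kJ
ΔH_A − ΔH_B = +260 kJ, so reaction B has the more negative ΔH; |ΔH_A − ΔH_B| = 260 kJ.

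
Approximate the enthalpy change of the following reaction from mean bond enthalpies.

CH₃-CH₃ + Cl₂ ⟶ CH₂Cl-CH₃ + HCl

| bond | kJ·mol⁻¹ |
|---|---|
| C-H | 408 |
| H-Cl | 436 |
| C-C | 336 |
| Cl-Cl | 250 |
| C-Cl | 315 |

ΔH ≈ −93 kJ

Bonds broken (reactants):
  C-C: 1 × 336 = 336
  C-H: 6 × 408 = 2448
  Cl-Cl: 1 × 250 = 250
  Σ(broken) = 3034 kJ
Bonds formed (products):
  C-C: 1 × 336 = 336
  C-Cl: 1 × 315 = 315
  C-H: 5 × 408 = 2040
  H-Cl: 1 × 436 = 436
  Σ(formed) = 3127 kJ
ΔH = Σ(broken) − Σ(formed) = 3034 − 3127 = −93 kJ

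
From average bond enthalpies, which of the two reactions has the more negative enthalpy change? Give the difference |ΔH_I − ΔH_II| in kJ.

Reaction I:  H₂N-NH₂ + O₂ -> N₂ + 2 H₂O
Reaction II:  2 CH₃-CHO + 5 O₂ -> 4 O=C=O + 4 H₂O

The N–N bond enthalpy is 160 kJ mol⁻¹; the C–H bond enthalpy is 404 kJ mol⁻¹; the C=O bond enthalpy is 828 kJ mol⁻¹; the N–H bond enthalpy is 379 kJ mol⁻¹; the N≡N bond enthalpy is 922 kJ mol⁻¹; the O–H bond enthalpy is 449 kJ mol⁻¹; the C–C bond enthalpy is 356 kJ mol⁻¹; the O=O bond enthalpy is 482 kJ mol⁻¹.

Reaction II, by 1646 kJ

Reaction I:
  Bonds broken (reactants):
    N–H: 4 × 379 = 1516
    N–N: 1 × 160 = 160
    O=O: 1 × 482 = 482
    Σ(broken) = 2158 kJ
  Bonds formed (products):
    N≡N: 1 × 922 = 922
    O–H: 4 × 449 = 1796
    Σ(formed) = 2718 kJ
  ΔH_I = 2158 − 2718 = −560 kJ
Reaction II:
  Bonds broken (reactants):
    C–C: 2 × 356 = 712
    C–H: 8 × 404 = 3232
    C=O: 2 × 828 = 1656
    O=O: 5 × 482 = 2410
    Σ(broken) = 8010 kJ
  Bonds formed (products):
    C=O: 8 × 828 = 6624
    O–H: 8 × 449 = 3592
    Σ(formed) = 10216 kJ
  ΔH_II = 8010 − 10216 = −2206 kJ
ΔH_I − ΔH_II = +1646 kJ, so reaction II has the more negative ΔH; |ΔH_I − ΔH_II| = 1646 kJ.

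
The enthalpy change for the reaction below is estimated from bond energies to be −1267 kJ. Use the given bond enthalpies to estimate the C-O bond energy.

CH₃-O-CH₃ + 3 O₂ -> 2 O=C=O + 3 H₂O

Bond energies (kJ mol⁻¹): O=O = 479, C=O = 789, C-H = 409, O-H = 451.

Let D be the C-O bond energy.
Σ(broken) = 6×409 + 2×D + 3×479 = 3891 + 2D
Σ(formed) = 4×789 + 6×451 = 5862
ΔH = Σ(broken) − Σ(formed) = (3891 + 2D) − (5862) = −1971 + 2D
Setting this equal to −1267 kJ gives 2D = 704, so D = 352 kJ/mol.

D(C-O) ≈ 352 kJ/mol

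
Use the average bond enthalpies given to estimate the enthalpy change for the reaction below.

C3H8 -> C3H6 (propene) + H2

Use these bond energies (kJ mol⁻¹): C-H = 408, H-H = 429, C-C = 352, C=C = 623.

ΔH ≈ +116 kJ

Bonds broken (reactants):
  C-C: 2 × 352 = 704
  C-H: 8 × 408 = 3264
  Σ(broken) = 3968 kJ
Bonds formed (products):
  C-C: 1 × 352 = 352
  C-H: 6 × 408 = 2448
  C=C: 1 × 623 = 623
  H-H: 1 × 429 = 429
  Σ(formed) = 3852 kJ
ΔH = Σ(broken) − Σ(formed) = 3968 − 3852 = +116 kJ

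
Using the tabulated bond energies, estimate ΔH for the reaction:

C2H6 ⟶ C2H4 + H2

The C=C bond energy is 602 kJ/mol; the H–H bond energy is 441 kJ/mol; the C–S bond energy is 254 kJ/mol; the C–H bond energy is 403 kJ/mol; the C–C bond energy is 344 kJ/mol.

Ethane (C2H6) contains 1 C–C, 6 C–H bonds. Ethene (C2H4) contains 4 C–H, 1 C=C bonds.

Bonds broken (reactants):
  C–C: 1 × 344 = 344
  C–H: 6 × 403 = 2418
  Σ(broken) = 2762 kJ
Bonds formed (products):
  C–H: 4 × 403 = 1612
  C=C: 1 × 602 = 602
  H–H: 1 × 441 = 441
  Σ(formed) = 2655 kJ
ΔH = Σ(broken) − Σ(formed) = 2762 − 2655 = +107 kJ

ΔH ≈ +107 kJ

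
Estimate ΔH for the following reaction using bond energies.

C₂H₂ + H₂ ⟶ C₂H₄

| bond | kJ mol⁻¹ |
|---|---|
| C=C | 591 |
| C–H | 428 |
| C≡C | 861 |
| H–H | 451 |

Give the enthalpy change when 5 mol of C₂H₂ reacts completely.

Bonds broken (reactants):
  C≡C: 1 × 861 = 861
  C–H: 2 × 428 = 856
  H–H: 1 × 451 = 451
  Σ(broken) = 2168 kJ
Bonds formed (products):
  C–H: 4 × 428 = 1712
  C=C: 1 × 591 = 591
  Σ(formed) = 2303 kJ
ΔH = Σ(broken) − Σ(formed) = 2168 − 2303 = −135 kJ
For 5× the reaction as written: 5 × (−135) = −675 kJ

ΔH = −675 kJ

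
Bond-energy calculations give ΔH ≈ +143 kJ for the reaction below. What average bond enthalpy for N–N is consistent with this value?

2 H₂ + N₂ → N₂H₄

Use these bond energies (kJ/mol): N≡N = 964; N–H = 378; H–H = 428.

Let D be the N–N bond energy.
Σ(broken) = 2×428 + 1×964 = 1820
Σ(formed) = 4×378 + 1×D = 1512 + D
ΔH = Σ(broken) − Σ(formed) = (1820) − (1512 + D) = +308 − D
Setting this equal to +143 kJ gives D = 165 kJ/mol.

D(N–N) ≈ 165 kJ/mol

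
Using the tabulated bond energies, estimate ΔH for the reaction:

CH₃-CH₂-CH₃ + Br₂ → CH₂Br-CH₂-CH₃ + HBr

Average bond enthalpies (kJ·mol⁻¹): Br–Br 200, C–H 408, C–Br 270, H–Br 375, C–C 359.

ΔH ≈ −37 kJ

Bonds broken (reactants):
  Br–Br: 1 × 200 = 200
  C–C: 2 × 359 = 718
  C–H: 8 × 408 = 3264
  Σ(broken) = 4182 kJ
Bonds formed (products):
  C–Br: 1 × 270 = 270
  C–C: 2 × 359 = 718
  C–H: 7 × 408 = 2856
  H–Br: 1 × 375 = 375
  Σ(formed) = 4219 kJ
ΔH = Σ(broken) − Σ(formed) = 4182 − 4219 = −37 kJ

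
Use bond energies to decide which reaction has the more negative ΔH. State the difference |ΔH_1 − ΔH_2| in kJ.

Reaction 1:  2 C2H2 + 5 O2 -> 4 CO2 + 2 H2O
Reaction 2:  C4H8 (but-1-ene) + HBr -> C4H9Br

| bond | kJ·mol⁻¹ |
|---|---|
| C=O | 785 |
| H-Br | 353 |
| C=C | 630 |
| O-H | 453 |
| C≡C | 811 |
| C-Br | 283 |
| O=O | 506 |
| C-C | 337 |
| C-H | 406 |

Reaction 1, by 2273 kJ

Reaction 1:
  Bonds broken (reactants):
    C≡C: 2 × 811 = 1622
    C-H: 4 × 406 = 1624
    O=O: 5 × 506 = 2530
    Σ(broken) = 5776 kJ
  Bonds formed (products):
    C=O: 8 × 785 = 6280
    O-H: 4 × 453 = 1812
    Σ(formed) = 8092 kJ
  ΔH_1 = 5776 − 8092 = −2316 kJ
Reaction 2:
  Bonds broken (reactants):
    C-C: 2 × 337 = 674
    C-H: 8 × 406 = 3248
    C=C: 1 × 630 = 630
    H-Br: 1 × 353 = 353
    Σ(broken) = 4905 kJ
  Bonds formed (products):
    C-Br: 1 × 283 = 283
    C-C: 3 × 337 = 1011
    C-H: 9 × 406 = 3654
    Σ(formed) = 4948 kJ
  ΔH_2 = 4905 − 4948 = −43 kJ
ΔH_1 − ΔH_2 = −2273 kJ, so reaction 1 has the more negative ΔH; |ΔH_1 − ΔH_2| = 2273 kJ.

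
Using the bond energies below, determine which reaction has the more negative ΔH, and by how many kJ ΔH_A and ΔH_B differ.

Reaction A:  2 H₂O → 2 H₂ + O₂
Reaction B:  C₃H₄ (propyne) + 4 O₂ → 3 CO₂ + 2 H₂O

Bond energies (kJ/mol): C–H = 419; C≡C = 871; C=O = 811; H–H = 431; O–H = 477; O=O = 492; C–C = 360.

Reaction A:
  Bonds broken (reactants):
    O–H: 4 × 477 = 1908
    Σ(broken) = 1908 kJ
  Bonds formed (products):
    H–H: 2 × 431 = 862
    O=O: 1 × 492 = 492
    Σ(formed) = 1354 kJ
  ΔH_A = 1908 − 1354 = +554 kJ
Reaction B:
  Bonds broken (reactants):
    C≡C: 1 × 871 = 871
    C–C: 1 × 360 = 360
    C–H: 4 × 419 = 1676
    O=O: 4 × 492 = 1968
    Σ(broken) = 4875 kJ
  Bonds formed (products):
    C=O: 6 × 811 = 4866
    O–H: 4 × 477 = 1908
    Σ(formed) = 6774 kJ
  ΔH_B = 4875 − 6774 = −1899 kJ
ΔH_A − ΔH_B = +2453 kJ, so reaction B has the more negative ΔH; |ΔH_A − ΔH_B| = 2453 kJ.

Reaction B, by 2453 kJ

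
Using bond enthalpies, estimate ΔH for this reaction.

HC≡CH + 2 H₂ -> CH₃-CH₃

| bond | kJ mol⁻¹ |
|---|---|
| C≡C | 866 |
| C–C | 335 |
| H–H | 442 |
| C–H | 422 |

ΔH ≈ −273 kJ

Bonds broken (reactants):
  C≡C: 1 × 866 = 866
  C–H: 2 × 422 = 844
  H–H: 2 × 442 = 884
  Σ(broken) = 2594 kJ
Bonds formed (products):
  C–C: 1 × 335 = 335
  C–H: 6 × 422 = 2532
  Σ(formed) = 2867 kJ
ΔH = Σ(broken) − Σ(formed) = 2594 − 2867 = −273 kJ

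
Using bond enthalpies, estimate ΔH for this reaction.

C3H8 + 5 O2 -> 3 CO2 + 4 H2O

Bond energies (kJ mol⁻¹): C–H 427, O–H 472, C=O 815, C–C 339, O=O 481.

ΔH ≈ −2167 kJ

Bonds broken (reactants):
  C–C: 2 × 339 = 678
  C–H: 8 × 427 = 3416
  O=O: 5 × 481 = 2405
  Σ(broken) = 6499 kJ
Bonds formed (products):
  C=O: 6 × 815 = 4890
  O–H: 8 × 472 = 3776
  Σ(formed) = 8666 kJ
ΔH = Σ(broken) − Σ(formed) = 6499 − 8666 = −2167 kJ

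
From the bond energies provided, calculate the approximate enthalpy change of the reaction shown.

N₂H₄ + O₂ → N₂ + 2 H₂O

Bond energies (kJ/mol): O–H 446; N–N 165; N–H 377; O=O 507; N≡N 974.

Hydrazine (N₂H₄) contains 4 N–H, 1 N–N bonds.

ΔH ≈ −578 kJ

Bonds broken (reactants):
  N–H: 4 × 377 = 1508
  N–N: 1 × 165 = 165
  O=O: 1 × 507 = 507
  Σ(broken) = 2180 kJ
Bonds formed (products):
  N≡N: 1 × 974 = 974
  O–H: 4 × 446 = 1784
  Σ(formed) = 2758 kJ
ΔH = Σ(broken) − Σ(formed) = 2180 − 2758 = −578 kJ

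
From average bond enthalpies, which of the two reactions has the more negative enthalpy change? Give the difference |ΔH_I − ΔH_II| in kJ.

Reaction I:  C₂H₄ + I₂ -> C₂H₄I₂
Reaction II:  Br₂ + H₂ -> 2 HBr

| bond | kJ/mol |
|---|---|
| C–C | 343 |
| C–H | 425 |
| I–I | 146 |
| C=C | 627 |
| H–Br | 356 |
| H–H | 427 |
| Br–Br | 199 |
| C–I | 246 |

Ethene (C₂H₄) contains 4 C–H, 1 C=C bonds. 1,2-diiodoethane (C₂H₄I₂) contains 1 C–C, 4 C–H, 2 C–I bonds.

Reaction II, by 24 kJ

Reaction I:
  Bonds broken (reactants):
    C–H: 4 × 425 = 1700
    C=C: 1 × 627 = 627
    I–I: 1 × 146 = 146
    Σ(broken) = 2473 kJ
  Bonds formed (products):
    C–C: 1 × 343 = 343
    C–H: 4 × 425 = 1700
    C–I: 2 × 246 = 492
    Σ(formed) = 2535 kJ
  ΔH_I = 2473 − 2535 = −62 kJ
Reaction II:
  Bonds broken (reactants):
    Br–Br: 1 × 199 = 199
    H–H: 1 × 427 = 427
    Σ(broken) = 626 kJ
  Bonds formed (products):
    H–Br: 2 × 356 = 712
    Σ(formed) = 712 kJ
  ΔH_II = 626 − 712 = −86 kJ
ΔH_I − ΔH_II = +24 kJ, so reaction II has the more negative ΔH; |ΔH_I − ΔH_II| = 24 kJ.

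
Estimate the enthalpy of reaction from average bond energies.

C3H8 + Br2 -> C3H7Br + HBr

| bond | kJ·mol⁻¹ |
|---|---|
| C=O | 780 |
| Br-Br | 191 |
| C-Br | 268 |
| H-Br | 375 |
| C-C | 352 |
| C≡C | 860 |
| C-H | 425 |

Bonds broken (reactants):
  Br-Br: 1 × 191 = 191
  C-C: 2 × 352 = 704
  C-H: 8 × 425 = 3400
  Σ(broken) = 4295 kJ
Bonds formed (products):
  C-Br: 1 × 268 = 268
  C-C: 2 × 352 = 704
  C-H: 7 × 425 = 2975
  H-Br: 1 × 375 = 375
  Σ(formed) = 4322 kJ
ΔH = Σ(broken) − Σ(formed) = 4295 − 4322 = −27 kJ

ΔH ≈ −27 kJ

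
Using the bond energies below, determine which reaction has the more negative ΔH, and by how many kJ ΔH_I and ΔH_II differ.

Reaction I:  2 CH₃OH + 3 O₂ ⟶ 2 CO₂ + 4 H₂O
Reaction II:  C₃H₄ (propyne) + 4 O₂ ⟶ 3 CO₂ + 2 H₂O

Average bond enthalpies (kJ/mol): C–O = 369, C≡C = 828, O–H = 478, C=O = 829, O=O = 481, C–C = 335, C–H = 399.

Reaction I:
  Bonds broken (reactants):
    C–H: 6 × 399 = 2394
    C–O: 2 × 369 = 738
    O–H: 2 × 478 = 956
    O=O: 3 × 481 = 1443
    Σ(broken) = 5531 kJ
  Bonds formed (products):
    C=O: 4 × 829 = 3316
    O–H: 8 × 478 = 3824
    Σ(formed) = 7140 kJ
  ΔH_I = 5531 − 7140 = −1609 kJ
Reaction II:
  Bonds broken (reactants):
    C≡C: 1 × 828 = 828
    C–C: 1 × 335 = 335
    C–H: 4 × 399 = 1596
    O=O: 4 × 481 = 1924
    Σ(broken) = 4683 kJ
  Bonds formed (products):
    C=O: 6 × 829 = 4974
    O–H: 4 × 478 = 1912
    Σ(formed) = 6886 kJ
  ΔH_II = 4683 − 6886 = −2203 kJ
ΔH_I − ΔH_II = +594 kJ, so reaction II has the more negative ΔH; |ΔH_I − ΔH_II| = 594 kJ.

Reaction II, by 594 kJ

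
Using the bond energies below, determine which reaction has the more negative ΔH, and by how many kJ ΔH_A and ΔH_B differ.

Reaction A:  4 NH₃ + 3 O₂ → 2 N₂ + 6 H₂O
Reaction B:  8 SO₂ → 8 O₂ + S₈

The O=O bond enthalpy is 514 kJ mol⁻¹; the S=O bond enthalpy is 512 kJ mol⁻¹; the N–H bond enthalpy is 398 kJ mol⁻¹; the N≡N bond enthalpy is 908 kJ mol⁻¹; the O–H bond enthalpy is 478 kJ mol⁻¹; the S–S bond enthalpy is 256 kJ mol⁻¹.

Reaction A, by 3266 kJ

Reaction A:
  Bonds broken (reactants):
    N–H: 12 × 398 = 4776
    O=O: 3 × 514 = 1542
    Σ(broken) = 6318 kJ
  Bonds formed (products):
    N≡N: 2 × 908 = 1816
    O–H: 12 × 478 = 5736
    Σ(formed) = 7552 kJ
  ΔH_A = 6318 − 7552 = −1234 kJ
Reaction B:
  Bonds broken (reactants):
    S=O: 16 × 512 = 8192
    Σ(broken) = 8192 kJ
  Bonds formed (products):
    O=O: 8 × 514 = 4112
    S–S: 8 × 256 = 2048
    Σ(formed) = 6160 kJ
  ΔH_B = 8192 − 6160 = +2032 kJ
ΔH_A − ΔH_B = −3266 kJ, so reaction A has the more negative ΔH; |ΔH_A − ΔH_B| = 3266 kJ.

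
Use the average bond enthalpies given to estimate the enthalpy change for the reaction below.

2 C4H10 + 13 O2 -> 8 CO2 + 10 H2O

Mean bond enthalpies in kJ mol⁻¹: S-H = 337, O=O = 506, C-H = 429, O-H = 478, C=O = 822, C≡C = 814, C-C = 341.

Bonds broken (reactants):
  C-C: 6 × 341 = 2046
  C-H: 20 × 429 = 8580
  O=O: 13 × 506 = 6578
  Σ(broken) = 17204 kJ
Bonds formed (products):
  C=O: 16 × 822 = 13152
  O-H: 20 × 478 = 9560
  Σ(formed) = 22712 kJ
ΔH = Σ(broken) − Σ(formed) = 17204 − 22712 = −5508 kJ

ΔH ≈ −5508 kJ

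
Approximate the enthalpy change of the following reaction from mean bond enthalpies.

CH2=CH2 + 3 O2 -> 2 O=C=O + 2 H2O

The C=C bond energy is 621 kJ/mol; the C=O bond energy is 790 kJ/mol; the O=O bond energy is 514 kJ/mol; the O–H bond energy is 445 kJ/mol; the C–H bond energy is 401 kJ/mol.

Bonds broken (reactants):
  C–H: 4 × 401 = 1604
  C=C: 1 × 621 = 621
  O=O: 3 × 514 = 1542
  Σ(broken) = 3767 kJ
Bonds formed (products):
  C=O: 4 × 790 = 3160
  O–H: 4 × 445 = 1780
  Σ(formed) = 4940 kJ
ΔH = Σ(broken) − Σ(formed) = 3767 − 4940 = −1173 kJ

ΔH ≈ −1173 kJ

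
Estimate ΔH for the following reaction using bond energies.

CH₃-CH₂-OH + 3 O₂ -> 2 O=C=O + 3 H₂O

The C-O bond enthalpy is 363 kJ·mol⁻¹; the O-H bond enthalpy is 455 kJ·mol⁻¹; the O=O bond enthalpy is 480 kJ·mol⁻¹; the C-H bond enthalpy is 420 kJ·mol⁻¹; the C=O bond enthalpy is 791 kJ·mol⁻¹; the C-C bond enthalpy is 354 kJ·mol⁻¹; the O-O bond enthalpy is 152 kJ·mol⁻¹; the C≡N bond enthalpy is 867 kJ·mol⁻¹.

ΔH ≈ −1182 kJ

Bonds broken (reactants):
  C-C: 1 × 354 = 354
  C-H: 5 × 420 = 2100
  C-O: 1 × 363 = 363
  O-H: 1 × 455 = 455
  O=O: 3 × 480 = 1440
  Σ(broken) = 4712 kJ
Bonds formed (products):
  C=O: 4 × 791 = 3164
  O-H: 6 × 455 = 2730
  Σ(formed) = 5894 kJ
ΔH = Σ(broken) − Σ(formed) = 4712 − 5894 = −1182 kJ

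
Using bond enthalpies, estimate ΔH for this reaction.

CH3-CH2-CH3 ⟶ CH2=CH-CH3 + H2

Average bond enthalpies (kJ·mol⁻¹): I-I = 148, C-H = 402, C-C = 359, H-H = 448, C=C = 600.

Bonds broken (reactants):
  C-C: 2 × 359 = 718
  C-H: 8 × 402 = 3216
  Σ(broken) = 3934 kJ
Bonds formed (products):
  C-C: 1 × 359 = 359
  C-H: 6 × 402 = 2412
  C=C: 1 × 600 = 600
  H-H: 1 × 448 = 448
  Σ(formed) = 3819 kJ
ΔH = Σ(broken) − Σ(formed) = 3934 − 3819 = +115 kJ

ΔH ≈ +115 kJ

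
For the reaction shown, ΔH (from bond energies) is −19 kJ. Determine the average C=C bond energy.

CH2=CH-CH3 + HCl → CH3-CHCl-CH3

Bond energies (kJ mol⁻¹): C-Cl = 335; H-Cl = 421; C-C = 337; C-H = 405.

D(C=C) ≈ 637 kJ/mol

Let D be the C=C bond energy.
Σ(broken) = 1×337 + 6×405 + 1×D + 1×421 = 3188 + D
Σ(formed) = 2×337 + 1×335 + 7×405 = 3844
ΔH = Σ(broken) − Σ(formed) = (3188 + D) − (3844) = −656 + D
Setting this equal to −19 kJ gives D = 637 kJ/mol.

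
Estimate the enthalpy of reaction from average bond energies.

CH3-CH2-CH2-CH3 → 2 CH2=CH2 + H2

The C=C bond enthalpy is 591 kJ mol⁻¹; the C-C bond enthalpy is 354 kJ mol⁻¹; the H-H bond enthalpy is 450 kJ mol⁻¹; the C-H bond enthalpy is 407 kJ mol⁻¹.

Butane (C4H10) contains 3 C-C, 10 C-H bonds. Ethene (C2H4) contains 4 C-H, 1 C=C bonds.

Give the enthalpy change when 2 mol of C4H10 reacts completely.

ΔH = +488 kJ

Bonds broken (reactants):
  C-C: 3 × 354 = 1062
  C-H: 10 × 407 = 4070
  Σ(broken) = 5132 kJ
Bonds formed (products):
  C-H: 8 × 407 = 3256
  C=C: 2 × 591 = 1182
  H-H: 1 × 450 = 450
  Σ(formed) = 4888 kJ
ΔH = Σ(broken) − Σ(formed) = 5132 − 4888 = +244 kJ
For 2× the reaction as written: 2 × (+244) = +488 kJ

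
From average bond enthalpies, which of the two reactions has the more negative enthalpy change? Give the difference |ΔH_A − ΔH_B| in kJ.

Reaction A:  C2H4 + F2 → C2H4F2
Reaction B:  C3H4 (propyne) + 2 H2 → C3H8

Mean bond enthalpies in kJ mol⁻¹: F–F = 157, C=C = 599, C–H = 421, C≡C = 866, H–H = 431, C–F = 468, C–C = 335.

Reaction A, by 224 kJ

Reaction A:
  Bonds broken (reactants):
    C–H: 4 × 421 = 1684
    C=C: 1 × 599 = 599
    F–F: 1 × 157 = 157
    Σ(broken) = 2440 kJ
  Bonds formed (products):
    C–C: 1 × 335 = 335
    C–F: 2 × 468 = 936
    C–H: 4 × 421 = 1684
    Σ(formed) = 2955 kJ
  ΔH_A = 2440 − 2955 = −515 kJ
Reaction B:
  Bonds broken (reactants):
    C≡C: 1 × 866 = 866
    C–C: 1 × 335 = 335
    C–H: 4 × 421 = 1684
    H–H: 2 × 431 = 862
    Σ(broken) = 3747 kJ
  Bonds formed (products):
    C–C: 2 × 335 = 670
    C–H: 8 × 421 = 3368
    Σ(formed) = 4038 kJ
  ΔH_B = 3747 − 4038 = −291 kJ
ΔH_A − ΔH_B = −224 kJ, so reaction A has the more negative ΔH; |ΔH_A − ΔH_B| = 224 kJ.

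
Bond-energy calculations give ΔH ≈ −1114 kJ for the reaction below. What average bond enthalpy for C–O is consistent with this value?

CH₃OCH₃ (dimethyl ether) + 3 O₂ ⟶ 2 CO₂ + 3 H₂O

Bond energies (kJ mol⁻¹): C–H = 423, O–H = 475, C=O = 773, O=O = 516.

D(C–O) ≈ 371 kJ/mol

Let D be the C–O bond energy.
Σ(broken) = 6×423 + 2×D + 3×516 = 4086 + 2D
Σ(formed) = 4×773 + 6×475 = 5942
ΔH = Σ(broken) − Σ(formed) = (4086 + 2D) − (5942) = −1856 + 2D
Setting this equal to −1114 kJ gives 2D = 742, so D = 371 kJ/mol.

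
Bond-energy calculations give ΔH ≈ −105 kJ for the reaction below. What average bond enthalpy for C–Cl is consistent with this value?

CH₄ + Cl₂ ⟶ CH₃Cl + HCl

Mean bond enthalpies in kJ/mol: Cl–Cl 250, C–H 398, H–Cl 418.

Let D be the C–Cl bond energy.
Σ(broken) = 4×398 + 1×250 = 1842
Σ(formed) = 1×D + 3×398 + 1×418 = 1612 + D
ΔH = Σ(broken) − Σ(formed) = (1842) − (1612 + D) = +230 − D
Setting this equal to −105 kJ gives D = 335 kJ/mol.

D(C–Cl) ≈ 335 kJ/mol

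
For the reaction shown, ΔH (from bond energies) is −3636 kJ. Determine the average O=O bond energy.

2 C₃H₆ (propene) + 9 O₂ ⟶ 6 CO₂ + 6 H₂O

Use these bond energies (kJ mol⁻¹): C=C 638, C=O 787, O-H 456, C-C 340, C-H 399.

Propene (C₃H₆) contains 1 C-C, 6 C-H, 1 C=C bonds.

D(O=O) ≈ 504 kJ/mol

Let D be the O=O bond energy.
Σ(broken) = 2×340 + 12×399 + 2×638 + 9×D = 6744 + 9D
Σ(formed) = 12×787 + 12×456 = 14916
ΔH = Σ(broken) − Σ(formed) = (6744 + 9D) − (14916) = −8172 + 9D
Setting this equal to −3636 kJ gives 9D = 4536, so D = 504 kJ/mol.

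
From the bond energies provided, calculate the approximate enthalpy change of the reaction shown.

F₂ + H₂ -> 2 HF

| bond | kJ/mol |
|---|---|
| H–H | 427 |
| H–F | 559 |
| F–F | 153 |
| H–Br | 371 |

ΔH ≈ −538 kJ

Bonds broken (reactants):
  F–F: 1 × 153 = 153
  H–H: 1 × 427 = 427
  Σ(broken) = 580 kJ
Bonds formed (products):
  H–F: 2 × 559 = 1118
  Σ(formed) = 1118 kJ
ΔH = Σ(broken) − Σ(formed) = 580 − 1118 = −538 kJ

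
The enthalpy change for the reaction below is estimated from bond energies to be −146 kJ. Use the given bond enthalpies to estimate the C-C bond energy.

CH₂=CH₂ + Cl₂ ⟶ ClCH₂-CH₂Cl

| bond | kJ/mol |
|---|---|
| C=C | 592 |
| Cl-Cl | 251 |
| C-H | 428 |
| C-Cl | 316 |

Let D be the C-C bond energy.
Σ(broken) = 4×428 + 1×592 + 1×251 = 2555
Σ(formed) = 1×D + 2×316 + 4×428 = 2344 + D
ΔH = Σ(broken) − Σ(formed) = (2555) − (2344 + D) = +211 − D
Setting this equal to −146 kJ gives D = 357 kJ/mol.

D(C-C) ≈ 357 kJ/mol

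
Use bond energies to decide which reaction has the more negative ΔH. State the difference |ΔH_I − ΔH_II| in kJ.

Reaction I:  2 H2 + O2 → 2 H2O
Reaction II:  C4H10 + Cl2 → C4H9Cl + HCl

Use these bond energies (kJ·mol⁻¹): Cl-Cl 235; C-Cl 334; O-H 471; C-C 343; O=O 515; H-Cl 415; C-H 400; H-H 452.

Reaction I:
  Bonds broken (reactants):
    H-H: 2 × 452 = 904
    O=O: 1 × 515 = 515
    Σ(broken) = 1419 kJ
  Bonds formed (products):
    O-H: 4 × 471 = 1884
    Σ(formed) = 1884 kJ
  ΔH_I = 1419 − 1884 = −465 kJ
Reaction II:
  Bonds broken (reactants):
    C-C: 3 × 343 = 1029
    C-H: 10 × 400 = 4000
    Cl-Cl: 1 × 235 = 235
    Σ(broken) = 5264 kJ
  Bonds formed (products):
    C-C: 3 × 343 = 1029
    C-Cl: 1 × 334 = 334
    C-H: 9 × 400 = 3600
    H-Cl: 1 × 415 = 415
    Σ(formed) = 5378 kJ
  ΔH_II = 5264 − 5378 = −114 kJ
ΔH_I − ΔH_II = −351 kJ, so reaction I has the more negative ΔH; |ΔH_I − ΔH_II| = 351 kJ.

Reaction I, by 351 kJ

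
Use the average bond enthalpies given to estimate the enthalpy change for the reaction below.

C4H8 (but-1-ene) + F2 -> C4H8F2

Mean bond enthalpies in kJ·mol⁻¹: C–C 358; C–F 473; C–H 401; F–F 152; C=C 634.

ΔH ≈ −518 kJ

Bonds broken (reactants):
  C–C: 2 × 358 = 716
  C–H: 8 × 401 = 3208
  C=C: 1 × 634 = 634
  F–F: 1 × 152 = 152
  Σ(broken) = 4710 kJ
Bonds formed (products):
  C–C: 3 × 358 = 1074
  C–F: 2 × 473 = 946
  C–H: 8 × 401 = 3208
  Σ(formed) = 5228 kJ
ΔH = Σ(broken) − Σ(formed) = 4710 − 5228 = −518 kJ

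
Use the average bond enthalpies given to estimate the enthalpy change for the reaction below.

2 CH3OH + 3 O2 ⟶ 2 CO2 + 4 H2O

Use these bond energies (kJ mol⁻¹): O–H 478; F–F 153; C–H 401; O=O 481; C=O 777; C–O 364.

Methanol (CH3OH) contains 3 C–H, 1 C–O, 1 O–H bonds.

ΔH ≈ −1399 kJ

Bonds broken (reactants):
  C–H: 6 × 401 = 2406
  C–O: 2 × 364 = 728
  O–H: 2 × 478 = 956
  O=O: 3 × 481 = 1443
  Σ(broken) = 5533 kJ
Bonds formed (products):
  C=O: 4 × 777 = 3108
  O–H: 8 × 478 = 3824
  Σ(formed) = 6932 kJ
ΔH = Σ(broken) − Σ(formed) = 5533 − 6932 = −1399 kJ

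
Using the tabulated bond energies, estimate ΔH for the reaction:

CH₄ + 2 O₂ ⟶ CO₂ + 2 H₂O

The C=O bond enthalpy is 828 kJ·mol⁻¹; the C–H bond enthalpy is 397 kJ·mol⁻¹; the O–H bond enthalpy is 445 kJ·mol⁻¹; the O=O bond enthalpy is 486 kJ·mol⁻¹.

Bonds broken (reactants):
  C–H: 4 × 397 = 1588
  O=O: 2 × 486 = 972
  Σ(broken) = 2560 kJ
Bonds formed (products):
  C=O: 2 × 828 = 1656
  O–H: 4 × 445 = 1780
  Σ(formed) = 3436 kJ
ΔH = Σ(broken) − Σ(formed) = 2560 − 3436 = −876 kJ

ΔH ≈ −876 kJ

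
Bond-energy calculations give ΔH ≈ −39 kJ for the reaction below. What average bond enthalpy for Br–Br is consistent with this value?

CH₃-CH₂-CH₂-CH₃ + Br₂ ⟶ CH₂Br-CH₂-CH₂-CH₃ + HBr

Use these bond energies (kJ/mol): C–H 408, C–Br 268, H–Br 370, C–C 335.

D(Br–Br) ≈ 191 kJ/mol

Let D be the Br–Br bond energy.
Σ(broken) = 1×D + 3×335 + 10×408 = 5085 + D
Σ(formed) = 1×268 + 3×335 + 9×408 + 1×370 = 5315
ΔH = Σ(broken) − Σ(formed) = (5085 + D) − (5315) = −230 + D
Setting this equal to −39 kJ gives D = 191 kJ/mol.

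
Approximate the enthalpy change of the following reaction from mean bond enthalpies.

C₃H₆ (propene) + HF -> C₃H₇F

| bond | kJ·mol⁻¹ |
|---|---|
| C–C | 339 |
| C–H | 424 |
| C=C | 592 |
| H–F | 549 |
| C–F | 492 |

ΔH ≈ −114 kJ

Bonds broken (reactants):
  C–C: 1 × 339 = 339
  C–H: 6 × 424 = 2544
  C=C: 1 × 592 = 592
  H–F: 1 × 549 = 549
  Σ(broken) = 4024 kJ
Bonds formed (products):
  C–C: 2 × 339 = 678
  C–F: 1 × 492 = 492
  C–H: 7 × 424 = 2968
  Σ(formed) = 4138 kJ
ΔH = Σ(broken) − Σ(formed) = 4024 − 4138 = −114 kJ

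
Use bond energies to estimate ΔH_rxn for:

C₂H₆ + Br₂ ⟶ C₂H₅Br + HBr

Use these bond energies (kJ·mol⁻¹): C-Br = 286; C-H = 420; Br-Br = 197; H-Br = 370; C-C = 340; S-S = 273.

ΔH ≈ −39 kJ

Bonds broken (reactants):
  Br-Br: 1 × 197 = 197
  C-C: 1 × 340 = 340
  C-H: 6 × 420 = 2520
  Σ(broken) = 3057 kJ
Bonds formed (products):
  C-Br: 1 × 286 = 286
  C-C: 1 × 340 = 340
  C-H: 5 × 420 = 2100
  H-Br: 1 × 370 = 370
  Σ(formed) = 3096 kJ
ΔH = Σ(broken) − Σ(formed) = 3057 − 3096 = −39 kJ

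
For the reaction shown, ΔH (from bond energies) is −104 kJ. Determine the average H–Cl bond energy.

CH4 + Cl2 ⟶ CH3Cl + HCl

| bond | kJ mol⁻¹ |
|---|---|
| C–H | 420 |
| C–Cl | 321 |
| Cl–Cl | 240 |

Let D be the H–Cl bond energy.
Σ(broken) = 4×420 + 1×240 = 1920
Σ(formed) = 1×321 + 3×420 + 1×D = 1581 + D
ΔH = Σ(broken) − Σ(formed) = (1920) − (1581 + D) = +339 − D
Setting this equal to −104 kJ gives D = 443 kJ/mol.

D(H–Cl) ≈ 443 kJ/mol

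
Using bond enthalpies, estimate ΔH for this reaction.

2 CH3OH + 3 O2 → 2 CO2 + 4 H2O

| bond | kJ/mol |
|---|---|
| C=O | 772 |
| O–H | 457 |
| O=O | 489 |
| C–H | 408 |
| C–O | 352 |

Bonds broken (reactants):
  C–H: 6 × 408 = 2448
  C–O: 2 × 352 = 704
  O–H: 2 × 457 = 914
  O=O: 3 × 489 = 1467
  Σ(broken) = 5533 kJ
Bonds formed (products):
  C=O: 4 × 772 = 3088
  O–H: 8 × 457 = 3656
  Σ(formed) = 6744 kJ
ΔH = Σ(broken) − Σ(formed) = 5533 − 6744 = −1211 kJ

ΔH ≈ −1211 kJ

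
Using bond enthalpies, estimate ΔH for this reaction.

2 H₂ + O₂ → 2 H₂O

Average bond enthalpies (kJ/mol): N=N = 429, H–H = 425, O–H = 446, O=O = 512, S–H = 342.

Bonds broken (reactants):
  H–H: 2 × 425 = 850
  O=O: 1 × 512 = 512
  Σ(broken) = 1362 kJ
Bonds formed (products):
  O–H: 4 × 446 = 1784
  Σ(formed) = 1784 kJ
ΔH = Σ(broken) − Σ(formed) = 1362 − 1784 = −422 kJ

ΔH ≈ −422 kJ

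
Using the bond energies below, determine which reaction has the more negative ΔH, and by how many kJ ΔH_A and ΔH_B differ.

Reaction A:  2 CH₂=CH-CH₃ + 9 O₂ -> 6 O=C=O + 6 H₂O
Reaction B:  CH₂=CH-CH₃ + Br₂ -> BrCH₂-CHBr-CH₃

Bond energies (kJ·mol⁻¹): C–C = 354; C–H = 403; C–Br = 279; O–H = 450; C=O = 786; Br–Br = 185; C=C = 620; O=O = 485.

Reaction A:
  Bonds broken (reactants):
    C–C: 2 × 354 = 708
    C–H: 12 × 403 = 4836
    C=C: 2 × 620 = 1240
    O=O: 9 × 485 = 4365
    Σ(broken) = 11149 kJ
  Bonds formed (products):
    C=O: 12 × 786 = 9432
    O–H: 12 × 450 = 5400
    Σ(formed) = 14832 kJ
  ΔH_A = 11149 − 14832 = −3683 kJ
Reaction B:
  Bonds broken (reactants):
    Br–Br: 1 × 185 = 185
    C–C: 1 × 354 = 354
    C–H: 6 × 403 = 2418
    C=C: 1 × 620 = 620
    Σ(broken) = 3577 kJ
  Bonds formed (products):
    C–Br: 2 × 279 = 558
    C–C: 2 × 354 = 708
    C–H: 6 × 403 = 2418
    Σ(formed) = 3684 kJ
  ΔH_B = 3577 − 3684 = −107 kJ
ΔH_A − ΔH_B = −3576 kJ, so reaction A has the more negative ΔH; |ΔH_A − ΔH_B| = 3576 kJ.

Reaction A, by 3576 kJ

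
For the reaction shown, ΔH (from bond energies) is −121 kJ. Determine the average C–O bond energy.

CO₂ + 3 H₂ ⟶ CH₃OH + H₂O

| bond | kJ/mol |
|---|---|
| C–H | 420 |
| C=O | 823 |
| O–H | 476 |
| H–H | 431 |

Let D be the C–O bond energy.
Σ(broken) = 2×823 + 3×431 = 2939
Σ(formed) = 3×420 + 1×D + 3×476 = 2688 + D
ΔH = Σ(broken) − Σ(formed) = (2939) − (2688 + D) = +251 − D
Setting this equal to −121 kJ gives D = 372 kJ/mol.

D(C–O) ≈ 372 kJ/mol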